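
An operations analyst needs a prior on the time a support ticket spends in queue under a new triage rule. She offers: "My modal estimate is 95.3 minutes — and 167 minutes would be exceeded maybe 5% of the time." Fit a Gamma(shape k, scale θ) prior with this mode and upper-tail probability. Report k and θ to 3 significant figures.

Gamma(k,θ) with k>1 has mode (k−1)θ, so θ = 95.3/(k−1).
Need P(X < 167) = 0.95 with θ tied to k this way. Start at k = 2, θ = 95.3: P(X<167) ≈ 0.523.
Too low — raise k to concentrate. Iterating converges to k ≈ 9.86.
Then θ = 95.3/(9.86−1) ≈ 10.8.

k ≈ 9.86, θ ≈ 10.8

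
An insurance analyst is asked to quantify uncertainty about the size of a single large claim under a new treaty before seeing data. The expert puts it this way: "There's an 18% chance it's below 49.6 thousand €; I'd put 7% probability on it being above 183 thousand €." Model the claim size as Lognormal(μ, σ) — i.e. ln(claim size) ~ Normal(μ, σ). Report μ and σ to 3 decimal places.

μ ≈ 4.404, σ ≈ 0.546

If T ~ Lognormal(μ,σ) then ln T ~ Normal(μ,σ), so the p-quantile of ln T is μ + z_p·σ.
ln(49.6) = 3.904 and ln(183) = 5.209; z_{0.18} = -0.9154, z_{0.93} = 1.476.
σ = (5.209 − 3.904)/(1.476 − (-0.9154)) = 0.546.
μ = 3.904 − (-0.9154)·0.546 = 4.404.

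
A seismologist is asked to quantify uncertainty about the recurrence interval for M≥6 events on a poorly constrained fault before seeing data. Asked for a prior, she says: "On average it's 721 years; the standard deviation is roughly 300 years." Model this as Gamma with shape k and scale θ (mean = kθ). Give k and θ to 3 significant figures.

k ≈ 5.78, θ ≈ 125

For Gamma(k, scale θ): mean = kθ, variance = kθ², so CV = 1/√k.
CV = SD/mean = 300/721 = 0.4161, hence k = 1/CV² = 5.78.
Then θ = mean/k = 721/5.78 = 125.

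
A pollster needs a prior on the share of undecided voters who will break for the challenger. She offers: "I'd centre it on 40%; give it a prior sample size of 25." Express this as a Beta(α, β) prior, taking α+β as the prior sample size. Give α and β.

Under the effective-sample-size interpretation, Beta(α, β) has prior mean α/(α+β) and prior sample size α+β.
So α+β = 25 and α/(α+β) = 0.4, giving α = 0.4·25 = 10 and β = 25 − 10 = 15.

α = 10, β = 15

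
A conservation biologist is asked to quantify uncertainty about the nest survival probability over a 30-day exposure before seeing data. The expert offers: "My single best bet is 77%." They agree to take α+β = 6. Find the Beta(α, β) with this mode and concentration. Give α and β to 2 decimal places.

α = 4.08, β = 1.92

For α,β > 1 the Beta mode is (α−1)/(α+β−2). With α+β = 6, the mode is (α−1)/4.
Set (α−1)/4 = 0.77 → α = 1 + 0.77·4 = 4.08.
β = 6 − α = 1.92.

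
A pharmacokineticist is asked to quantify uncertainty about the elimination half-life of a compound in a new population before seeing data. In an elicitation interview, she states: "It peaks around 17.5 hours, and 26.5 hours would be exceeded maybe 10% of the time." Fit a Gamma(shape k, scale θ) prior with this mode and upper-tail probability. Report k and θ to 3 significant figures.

Gamma(k,θ) with k>1 has mode (k−1)θ, so θ = 17.5/(k−1).
Need P(X < 26.5) = 0.9 with θ tied to k this way. Start at k = 2, θ = 17.5: P(X<26.5) ≈ 0.447.
Too low — raise k to concentrate. Iterating converges to k ≈ 11.8.
Then θ = 17.5/(11.8−1) ≈ 1.62.

k ≈ 11.8, θ ≈ 1.62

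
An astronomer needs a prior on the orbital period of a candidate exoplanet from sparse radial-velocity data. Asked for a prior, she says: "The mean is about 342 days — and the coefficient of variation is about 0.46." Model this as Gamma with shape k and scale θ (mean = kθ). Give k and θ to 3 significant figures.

k ≈ 4.73, θ ≈ 72.4

For Gamma(k, scale θ): mean = kθ, variance = kθ², so CV = 1/√k.
CV = 0.46, hence k = 1/CV² = 4.73.
Then θ = mean/k = 342/4.73 = 72.4.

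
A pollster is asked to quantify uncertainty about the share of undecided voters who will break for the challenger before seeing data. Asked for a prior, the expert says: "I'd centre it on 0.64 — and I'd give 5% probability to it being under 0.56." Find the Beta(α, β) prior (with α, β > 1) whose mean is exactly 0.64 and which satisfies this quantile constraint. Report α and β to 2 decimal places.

With mean 0.64 fixed, write α = 0.64s, β = 0.36s where s = α+β.
Need P(θ < 0.56) = 0.05 under Beta(0.64s, 0.36s). Normal approximation: (q−m)/√(m(1−m)/s) ≈ z_{0.05} = -1.64, so s ≈ 0.64·0.36·(-1.64)²/(0.56−0.64)² = 97.4.
At s = 97.4: P(θ<0.56) ≈ 0.053. Adjusting to match 0.05 gives s ≈ 100.45.
So α = 0.64·100.45 ≈ 64.29, β = 0.36·100.45 ≈ 36.16.

α ≈ 64.29, β ≈ 36.16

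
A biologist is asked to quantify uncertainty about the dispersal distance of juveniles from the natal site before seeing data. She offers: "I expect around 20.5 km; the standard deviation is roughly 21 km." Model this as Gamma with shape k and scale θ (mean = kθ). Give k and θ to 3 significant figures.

k ≈ 0.953, θ ≈ 21.5

For Gamma(k, scale θ): mean = kθ, variance = kθ², so CV = 1/√k.
CV = SD/mean = 21/20.5 = 1.024, hence k = 1/CV² = 0.953.
Then θ = mean/k = 20.5/0.953 = 21.5.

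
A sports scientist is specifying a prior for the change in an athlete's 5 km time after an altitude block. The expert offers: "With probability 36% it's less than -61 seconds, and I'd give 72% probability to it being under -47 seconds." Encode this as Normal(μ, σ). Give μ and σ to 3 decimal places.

μ = -55.669, σ = 14.873

The p-quantile of Normal(μ,σ) is μ + z_p·σ, with z_{0.36} = -0.3585 and z_{0.72} = 0.5828.
Eliminate σ: μ = (z₂·x₁ − z₁·x₂)/(z₂ − z₁) = (0.5828·-61 − (-0.3585)·-47)/0.9413 = -55.669.
Then σ = (x₂ − x₁)/(z₂ − z₁) = (-47 − -61)/0.9413 = 14.873.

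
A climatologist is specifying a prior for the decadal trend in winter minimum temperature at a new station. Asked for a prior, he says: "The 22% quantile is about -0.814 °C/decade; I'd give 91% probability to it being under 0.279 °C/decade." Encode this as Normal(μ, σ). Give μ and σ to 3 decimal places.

The p-quantile of Normal(μ,σ) is μ + z_p·σ, with z_{0.22} = -0.7722 and z_{0.91} = 1.341.
Eliminate σ: μ = (z₂·x₁ − z₁·x₂)/(z₂ − z₁) = (1.341·-0.814 − (-0.7722)·0.279)/2.113 = -0.415.
Then σ = (x₂ − x₁)/(z₂ − z₁) = (0.279 − -0.814)/2.113 = 0.517.

μ = -0.415, σ = 0.517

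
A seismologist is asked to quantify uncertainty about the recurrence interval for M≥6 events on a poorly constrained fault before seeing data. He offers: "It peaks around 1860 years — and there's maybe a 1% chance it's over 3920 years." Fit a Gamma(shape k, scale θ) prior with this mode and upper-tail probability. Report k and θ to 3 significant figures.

k ≈ 9.75, θ ≈ 213

Gamma(k,θ) with k>1 has mode (k−1)θ, so θ = 1860/(k−1).
Need P(X < 3920) = 0.99 with θ tied to k this way. Start at k = 2, θ = 1860: P(X<3920) ≈ 0.622.
Too low — raise k to concentrate. Iterating converges to k ≈ 9.75.
Then θ = 1860/(9.75−1) ≈ 213.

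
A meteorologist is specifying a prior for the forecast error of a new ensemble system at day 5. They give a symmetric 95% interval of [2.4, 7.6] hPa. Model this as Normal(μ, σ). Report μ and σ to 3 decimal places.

A symmetric 95% interval runs μ ± z·σ with z = 1.96.
Half-width = 2.6, so σ = 2.6/1.96 = 1.327.
μ is the interval midpoint, 5.000.

μ = 5.000, σ = 1.327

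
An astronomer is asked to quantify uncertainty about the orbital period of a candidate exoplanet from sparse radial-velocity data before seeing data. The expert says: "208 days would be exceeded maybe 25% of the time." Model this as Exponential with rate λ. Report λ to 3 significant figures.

λ ≈ 0.00666

P(T > 208.0) = e^(−λ·208.0) = 0.25, so λ = −ln(0.25)/208.0 = 0.00666.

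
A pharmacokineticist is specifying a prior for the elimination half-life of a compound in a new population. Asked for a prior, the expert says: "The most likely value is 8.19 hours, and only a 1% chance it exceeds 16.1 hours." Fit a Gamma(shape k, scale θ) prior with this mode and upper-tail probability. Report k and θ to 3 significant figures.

k ≈ 11.8, θ ≈ 0.759

Gamma(k,θ) with k>1 has mode (k−1)θ, so θ = 8.19/(k−1).
Need P(X < 16.1) = 0.99 with θ tied to k this way. Start at k = 2, θ = 8.19: P(X<16.1) ≈ 0.585.
Too low — raise k to concentrate. Iterating converges to k ≈ 11.8.
Then θ = 8.19/(11.8−1) ≈ 0.759.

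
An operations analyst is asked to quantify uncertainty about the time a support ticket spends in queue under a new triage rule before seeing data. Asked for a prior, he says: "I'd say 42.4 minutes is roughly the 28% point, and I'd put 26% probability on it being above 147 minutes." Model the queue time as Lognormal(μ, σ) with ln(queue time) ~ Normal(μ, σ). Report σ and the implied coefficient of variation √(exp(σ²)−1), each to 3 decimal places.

If T ~ Lognormal(μ,σ) then ln T ~ Normal(μ,σ), so the p-quantile of ln T is μ + z_p·σ.
ln(42.4) = 3.747 and ln(147) = 4.99; z_{0.28} = -0.5828, z_{0.74} = 0.6433.
σ = (4.99 − 3.747)/(0.6433 − (-0.5828)) = 1.014.
μ = 3.747 − (-0.5828)·1.014 = 4.338.
CV = √(exp(σ²)−1) = √(exp(1.0281)−1) = 1.340.

σ ≈ 1.014, CV ≈ 1.340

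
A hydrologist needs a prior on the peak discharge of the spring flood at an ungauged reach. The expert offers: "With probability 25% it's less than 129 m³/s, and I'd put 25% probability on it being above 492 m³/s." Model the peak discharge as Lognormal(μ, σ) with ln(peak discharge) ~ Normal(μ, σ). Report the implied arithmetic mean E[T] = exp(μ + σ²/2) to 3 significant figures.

E[T] ≈ 412 m³/s

If T ~ Lognormal(μ,σ) then ln T ~ Normal(μ,σ), so the p-quantile of ln T is μ + z_p·σ.
ln(129) = 4.86 and ln(492) = 6.198; z_{0.25} = -0.6745, z_{0.75} = 0.6745.
σ = (6.198 − 4.86)/(0.6745 − (-0.6745)) = 0.992.
μ = 4.86 − (-0.6745)·0.992 = 5.529.
E[T] = exp(μ + σ²/2) = exp(5.529 + 0.4924) = 412 m³/s.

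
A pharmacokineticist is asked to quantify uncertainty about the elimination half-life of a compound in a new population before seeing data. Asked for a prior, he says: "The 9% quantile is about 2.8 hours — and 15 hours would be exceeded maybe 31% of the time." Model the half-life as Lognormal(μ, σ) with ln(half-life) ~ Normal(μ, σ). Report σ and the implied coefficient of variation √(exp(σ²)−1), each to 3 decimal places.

If T ~ Lognormal(μ,σ) then ln T ~ Normal(μ,σ), so the p-quantile of ln T is μ + z_p·σ.
ln(2.8) = 1.03 and ln(15) = 2.708; z_{0.09} = -1.341, z_{0.69} = 0.4959.
σ = (2.708 − 1.03)/(0.4959 − (-1.341)) = 0.914.
μ = 1.03 − (-1.341)·0.914 = 2.255.
CV = √(exp(σ²)−1) = √(exp(0.8352)−1) = 1.142.

σ ≈ 0.914, CV ≈ 1.142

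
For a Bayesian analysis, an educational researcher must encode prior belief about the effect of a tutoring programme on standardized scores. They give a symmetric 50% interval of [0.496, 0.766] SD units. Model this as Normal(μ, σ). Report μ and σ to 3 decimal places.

μ = 0.631, σ = 0.200

A symmetric 50% interval runs μ ± z·σ with z = 0.6745.
Half-width = 0.135, so σ = 0.135/0.6745 = 0.200.
μ is the interval midpoint, 0.631.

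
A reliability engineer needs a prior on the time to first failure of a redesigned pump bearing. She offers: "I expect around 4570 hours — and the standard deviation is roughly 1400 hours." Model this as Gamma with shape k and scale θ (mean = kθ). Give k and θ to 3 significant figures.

k ≈ 10.7, θ ≈ 429

For Gamma(k, scale θ): mean = kθ, variance = kθ², so CV = 1/√k.
CV = SD/mean = 1400/4570 = 0.3063, hence k = 1/CV² = 10.7.
Then θ = mean/k = 4570/10.7 = 429.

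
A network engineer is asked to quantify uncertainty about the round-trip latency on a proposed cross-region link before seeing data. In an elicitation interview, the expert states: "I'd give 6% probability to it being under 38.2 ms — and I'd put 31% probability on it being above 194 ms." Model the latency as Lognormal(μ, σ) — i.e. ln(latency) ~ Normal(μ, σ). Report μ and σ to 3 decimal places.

μ ≈ 4.875, σ ≈ 0.792

If T ~ Lognormal(μ,σ) then ln T ~ Normal(μ,σ), so the p-quantile of ln T is μ + z_p·σ.
ln(38.2) = 3.643 and ln(194) = 5.268; z_{0.06} = -1.555, z_{0.69} = 0.4959.
σ = (5.268 − 3.643)/(0.4959 − (-1.555)) = 0.792.
μ = 3.643 − (-1.555)·0.792 = 4.875.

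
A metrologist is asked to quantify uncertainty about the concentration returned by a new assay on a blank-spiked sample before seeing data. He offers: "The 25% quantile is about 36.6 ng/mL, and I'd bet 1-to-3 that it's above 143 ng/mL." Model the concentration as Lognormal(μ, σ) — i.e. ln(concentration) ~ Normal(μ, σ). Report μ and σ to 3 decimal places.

μ ≈ 4.281, σ ≈ 1.010

If T ~ Lognormal(μ,σ) then ln T ~ Normal(μ,σ), so the p-quantile of ln T is μ + z_p·σ.
ln(36.6) = 3.6 and ln(143) = 4.963; z_{0.25} = -0.6745, z_{0.75} = 0.6745.
σ = (4.963 − 3.6)/(0.6745 − (-0.6745)) = 1.010.
μ = 3.6 − (-0.6745)·1.010 = 4.281.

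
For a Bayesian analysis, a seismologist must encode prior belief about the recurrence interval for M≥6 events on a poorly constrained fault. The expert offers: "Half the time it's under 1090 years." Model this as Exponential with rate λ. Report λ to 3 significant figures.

λ ≈ 0.000636

Exponential median = ln 2 / λ, so λ = ln 2 / 1090.0 = 0.000636.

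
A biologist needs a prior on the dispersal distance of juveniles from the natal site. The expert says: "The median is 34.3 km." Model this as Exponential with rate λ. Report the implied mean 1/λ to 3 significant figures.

Exponential median = ln 2 / λ, so λ = ln 2 / 34.3 = 0.0202.
Mean = 1/λ = 49.5 km.

mean ≈ 49.5 km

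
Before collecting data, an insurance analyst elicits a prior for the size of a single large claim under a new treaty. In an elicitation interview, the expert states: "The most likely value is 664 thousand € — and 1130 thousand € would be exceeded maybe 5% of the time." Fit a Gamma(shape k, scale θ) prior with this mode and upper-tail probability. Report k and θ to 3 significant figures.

k ≈ 10.9, θ ≈ 67.2

Gamma(k,θ) with k>1 has mode (k−1)θ, so θ = 664/(k−1).
Need P(X < 1130) = 0.95 with θ tied to k this way. Start at k = 2, θ = 664: P(X<1130) ≈ 0.507.
Too low — raise k to concentrate. Iterating converges to k ≈ 10.9.
Then θ = 664/(10.9−1) ≈ 67.2.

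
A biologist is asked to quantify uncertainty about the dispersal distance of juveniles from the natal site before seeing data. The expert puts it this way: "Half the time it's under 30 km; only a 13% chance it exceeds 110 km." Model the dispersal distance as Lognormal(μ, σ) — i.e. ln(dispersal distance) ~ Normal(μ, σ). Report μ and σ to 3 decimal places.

If T ~ Lognormal(μ,σ) then ln T ~ Normal(μ,σ), so the p-quantile of ln T is μ + z_p·σ.
ln(30) = 3.401 and ln(110) = 4.7; z_{0.5} = 0, z_{0.87} = 1.126.
σ = (4.7 − 3.401)/(1.126 − (0)) = 1.153.
μ = 3.401 − (0)·1.153 = 3.401.

μ ≈ 3.401, σ ≈ 1.153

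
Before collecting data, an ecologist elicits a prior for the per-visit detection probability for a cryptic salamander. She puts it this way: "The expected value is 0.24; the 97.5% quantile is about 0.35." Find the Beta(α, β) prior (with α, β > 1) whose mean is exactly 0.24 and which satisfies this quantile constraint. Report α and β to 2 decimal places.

α ≈ 15.62, β ≈ 49.45

With mean 0.24 fixed, write α = 0.24s, β = 0.76s where s = α+β.
Need P(θ < 0.35) = 0.975 under Beta(0.24s, 0.76s). Normal approximation: (q−m)/√(m(1−m)/s) ≈ z_{0.975} = 1.96, so s ≈ 0.24·0.76·(1.96)²/(0.35−0.24)² = 57.9.
At s = 57.9: P(θ<0.35) ≈ 0.968. Adjusting to match 0.975 gives s ≈ 65.07.
So α = 0.24·65.07 ≈ 15.62, β = 0.76·65.07 ≈ 49.45.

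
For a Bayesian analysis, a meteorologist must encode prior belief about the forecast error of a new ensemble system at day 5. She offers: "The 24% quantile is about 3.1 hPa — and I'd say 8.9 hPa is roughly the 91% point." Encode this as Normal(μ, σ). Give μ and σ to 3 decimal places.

μ = 5.101, σ = 2.833

For Normal(μ,σ), the p-quantile is μ + z_p·σ. Here z_{0.24} = -0.7063, z_{0.91} = 1.341.
So 3.1 = μ − 0.7063σ and 8.9 = μ + 1.341σ.
Subtracting: σ = (8.9 − 3.1)/(1.341 − (-0.7063)) = 2.833.
Then μ = 3.1 − (-0.7063)·2.833 = 5.101.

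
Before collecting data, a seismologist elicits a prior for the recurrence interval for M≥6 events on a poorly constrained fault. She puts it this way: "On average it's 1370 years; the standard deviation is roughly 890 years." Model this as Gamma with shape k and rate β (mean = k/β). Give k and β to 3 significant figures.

k ≈ 2.37, β ≈ 0.00173

For Gamma(k, rate β): mean = k/β, variance = k/β², so CV = 1/√k.
CV = SD/mean = 890/1370 = 0.6496, hence k = 1/CV² = 2.37.
Then β = k/mean = 2.37/1370 = 0.00173.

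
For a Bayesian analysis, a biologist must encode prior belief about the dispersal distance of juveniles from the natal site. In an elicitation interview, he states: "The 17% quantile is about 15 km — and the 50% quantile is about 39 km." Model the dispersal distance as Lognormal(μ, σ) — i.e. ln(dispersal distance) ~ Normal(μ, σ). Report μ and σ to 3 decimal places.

μ ≈ 3.664, σ ≈ 1.001

If T ~ Lognormal(μ,σ) then ln T ~ Normal(μ,σ), so the p-quantile of ln T is μ + z_p·σ.
ln(15) = 2.708 and ln(39) = 3.664; z_{0.17} = -0.9542, z_{0.5} = 0.
σ = (3.664 − 2.708)/(0 − (-0.9542)) = 1.001.
μ = 2.708 − (-0.9542)·1.001 = 3.664.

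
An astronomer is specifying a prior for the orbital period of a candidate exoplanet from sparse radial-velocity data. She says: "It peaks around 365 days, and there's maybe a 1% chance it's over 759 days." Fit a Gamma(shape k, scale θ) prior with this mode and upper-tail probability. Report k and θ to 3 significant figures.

Gamma(k,θ) with k>1 has mode (k−1)θ, so θ = 365/(k−1).
Need P(X < 759) = 0.99 with θ tied to k this way. Start at k = 2, θ = 365: P(X<759) ≈ 0.615.
Too low — raise k to concentrate. Iterating converges to k ≈ 10.1.
Then θ = 365/(10.1−1) ≈ 40.1.

k ≈ 10.1, θ ≈ 40.1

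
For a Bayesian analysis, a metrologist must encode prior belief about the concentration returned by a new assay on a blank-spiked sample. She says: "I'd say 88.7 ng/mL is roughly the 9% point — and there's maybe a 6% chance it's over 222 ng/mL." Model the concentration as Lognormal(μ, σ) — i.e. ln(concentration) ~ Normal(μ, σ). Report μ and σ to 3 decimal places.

If T ~ Lognormal(μ,σ) then ln T ~ Normal(μ,σ), so the p-quantile of ln T is μ + z_p·σ.
ln(88.7) = 4.485 and ln(222) = 5.403; z_{0.09} = -1.341, z_{0.94} = 1.555.
σ = (5.403 − 4.485)/(1.555 − (-1.341)) = 0.317.
μ = 4.485 − (-1.341)·0.317 = 4.910.

μ ≈ 4.910, σ ≈ 0.317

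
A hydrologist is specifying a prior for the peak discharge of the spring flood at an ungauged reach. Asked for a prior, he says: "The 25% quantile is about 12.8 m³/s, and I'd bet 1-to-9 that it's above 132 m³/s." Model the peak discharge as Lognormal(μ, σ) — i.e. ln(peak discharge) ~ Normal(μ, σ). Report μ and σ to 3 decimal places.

μ ≈ 3.354, σ ≈ 1.193

If T ~ Lognormal(μ,σ) then ln T ~ Normal(μ,σ), so the p-quantile of ln T is μ + z_p·σ.
ln(12.8) = 2.549 and ln(132) = 4.883; z_{0.25} = -0.6745, z_{0.9} = 1.282.
σ = (4.883 − 2.549)/(1.282 − (-0.6745)) = 1.193.
μ = 2.549 − (-0.6745)·1.193 = 3.354.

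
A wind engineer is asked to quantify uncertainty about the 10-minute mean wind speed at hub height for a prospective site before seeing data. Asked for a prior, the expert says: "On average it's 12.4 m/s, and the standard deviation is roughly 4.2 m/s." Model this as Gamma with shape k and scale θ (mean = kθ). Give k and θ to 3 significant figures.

For Gamma(k, scale θ): mean = kθ, variance = kθ², so CV = 1/√k.
CV = SD/mean = 4.2/12.4 = 0.3387, hence k = 1/CV² = 8.72.
Then θ = mean/k = 12.4/8.72 = 1.42.

k ≈ 8.72, θ ≈ 1.42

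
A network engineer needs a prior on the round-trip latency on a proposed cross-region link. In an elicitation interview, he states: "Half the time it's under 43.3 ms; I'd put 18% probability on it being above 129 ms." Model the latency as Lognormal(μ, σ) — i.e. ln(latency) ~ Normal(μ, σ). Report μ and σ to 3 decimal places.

μ ≈ 3.768, σ ≈ 1.193

If T ~ Lognormal(μ,σ) then ln T ~ Normal(μ,σ), so the p-quantile of ln T is μ + z_p·σ.
ln(43.3) = 3.768 and ln(129) = 4.86; z_{0.5} = 0, z_{0.82} = 0.9154.
σ = (4.86 − 3.768)/(0.9154 − (0)) = 1.193.
μ = 3.768 − (0)·1.193 = 3.768.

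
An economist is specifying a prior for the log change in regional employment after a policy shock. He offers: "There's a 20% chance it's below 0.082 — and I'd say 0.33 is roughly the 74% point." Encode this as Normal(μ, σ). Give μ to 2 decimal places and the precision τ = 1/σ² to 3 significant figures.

For Normal(μ,σ), the p-quantile is μ + z_p·σ. Here z_{0.2} = -0.8416, z_{0.74} = 0.6433.
So 0.082 = μ − 0.8416σ and 0.33 = μ + 0.6433σ.
Subtracting: σ = (0.33 − 0.082)/(0.6433 − (-0.8416)) = 0.17.
Then μ = 0.082 − (-0.8416)·0.17 = 0.22.
Precision τ = 1/σ² = 1/0.167² = 35.9.

μ = 0.22, τ = 35.9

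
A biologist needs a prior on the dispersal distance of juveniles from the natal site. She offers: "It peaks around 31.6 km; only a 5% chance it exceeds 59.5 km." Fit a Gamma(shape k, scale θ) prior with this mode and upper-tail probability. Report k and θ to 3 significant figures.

k ≈ 7.95, θ ≈ 4.55

Gamma(k,θ) with k>1 has mode (k−1)θ, so θ = 31.6/(k−1).
Need P(X < 59.5) = 0.95 with θ tied to k this way. Start at k = 2, θ = 31.6: P(X<59.5) ≈ 0.561.
Too low — raise k to concentrate. Iterating converges to k ≈ 7.95.
Then θ = 31.6/(7.95−1) ≈ 4.55.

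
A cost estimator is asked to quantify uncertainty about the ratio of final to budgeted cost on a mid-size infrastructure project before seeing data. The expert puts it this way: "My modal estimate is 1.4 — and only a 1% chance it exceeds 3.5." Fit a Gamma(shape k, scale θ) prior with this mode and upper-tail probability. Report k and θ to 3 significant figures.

k ≈ 6.59, θ ≈ 0.25

Gamma(k,θ) with k>1 has mode (k−1)θ, so θ = 1.4/(k−1).
Need P(X < 3.5) = 0.99 with θ tied to k this way. Start at k = 2, θ = 1.4: P(X<3.5) ≈ 0.713.
Too low — raise k to concentrate. Iterating converges to k ≈ 6.59.
Then θ = 1.4/(6.59−1) ≈ 0.25.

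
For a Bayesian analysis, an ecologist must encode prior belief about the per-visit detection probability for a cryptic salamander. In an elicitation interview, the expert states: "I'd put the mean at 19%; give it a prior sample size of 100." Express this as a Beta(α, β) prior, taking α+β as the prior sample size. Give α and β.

α = 19, β = 81

Under the effective-sample-size interpretation, Beta(α, β) has prior mean α/(α+β) and prior sample size α+β.
So α+β = 100 and α/(α+β) = 0.19, giving α = 0.19·100 = 19 and β = 100 − 19 = 81.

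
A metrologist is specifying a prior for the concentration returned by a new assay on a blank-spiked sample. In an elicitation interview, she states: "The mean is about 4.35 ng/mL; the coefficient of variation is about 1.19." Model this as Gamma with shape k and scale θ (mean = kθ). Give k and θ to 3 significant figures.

k ≈ 0.706, θ ≈ 6.16

For Gamma(k, scale θ): mean = kθ, variance = kθ², so CV = 1/√k.
CV = 1.19, hence k = 1/CV² = 0.706.
Then θ = mean/k = 4.35/0.706 = 6.16.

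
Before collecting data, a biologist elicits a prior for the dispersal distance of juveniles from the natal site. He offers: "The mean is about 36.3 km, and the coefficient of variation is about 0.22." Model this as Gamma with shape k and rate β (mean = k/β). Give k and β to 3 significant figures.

For Gamma(k, rate β): mean = k/β, variance = k/β², so CV = 1/√k.
CV = 0.22, hence k = 1/CV² = 20.7.
Then β = k/mean = 20.7/36.3 = 0.569.

k ≈ 20.7, β ≈ 0.569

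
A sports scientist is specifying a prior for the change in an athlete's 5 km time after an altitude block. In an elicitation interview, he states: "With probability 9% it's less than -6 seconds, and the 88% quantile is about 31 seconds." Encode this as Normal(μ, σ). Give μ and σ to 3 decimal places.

μ = 13.719, σ = 14.707

For Normal(μ,σ), the p-quantile is μ + z_p·σ. Here z_{0.09} = -1.341, z_{0.88} = 1.175.
So -6 = μ − 1.341σ and 31 = μ + 1.175σ.
Subtracting: σ = (31 − -6)/(1.175 − (-1.341)) = 14.707.
Then μ = -6 − (-1.341)·14.707 = 13.719.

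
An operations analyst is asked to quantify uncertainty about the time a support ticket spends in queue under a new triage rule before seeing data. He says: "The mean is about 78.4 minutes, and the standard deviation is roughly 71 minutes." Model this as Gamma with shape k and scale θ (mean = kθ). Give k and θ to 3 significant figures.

For Gamma(k, scale θ): mean = kθ, variance = kθ², so CV = 1/√k.
CV = SD/mean = 71/78.4 = 0.9056, hence k = 1/CV² = 1.22.
Then θ = mean/k = 78.4/1.22 = 64.3.

k ≈ 1.22, θ ≈ 64.3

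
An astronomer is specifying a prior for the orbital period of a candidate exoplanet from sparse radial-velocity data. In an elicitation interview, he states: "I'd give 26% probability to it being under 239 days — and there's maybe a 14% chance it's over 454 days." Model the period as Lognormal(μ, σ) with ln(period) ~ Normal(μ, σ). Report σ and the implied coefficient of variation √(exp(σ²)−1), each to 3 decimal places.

If T ~ Lognormal(μ,σ) then ln T ~ Normal(μ,σ), so the p-quantile of ln T is μ + z_p·σ.
ln(239) = 5.476 and ln(454) = 6.118; z_{0.26} = -0.6433, z_{0.86} = 1.08.
σ = (6.118 − 5.476)/(1.08 − (-0.6433)) = 0.372.
μ = 5.476 − (-0.6433)·0.372 = 5.716.
CV = √(exp(σ²)−1) = √(exp(0.1386)−1) = 0.386.

σ ≈ 0.372, CV ≈ 0.386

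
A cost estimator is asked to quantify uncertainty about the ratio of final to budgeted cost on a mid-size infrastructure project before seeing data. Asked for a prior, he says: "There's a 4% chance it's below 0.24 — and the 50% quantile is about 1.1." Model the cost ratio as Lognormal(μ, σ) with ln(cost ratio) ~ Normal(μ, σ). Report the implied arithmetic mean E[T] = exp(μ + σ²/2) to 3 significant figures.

If T ~ Lognormal(μ,σ) then ln T ~ Normal(μ,σ), so the p-quantile of ln T is μ + z_p·σ.
ln(0.24) = -1.427 and ln(1.1) = 0.09531; z_{0.04} = -1.751, z_{0.5} = 0.
σ = (0.09531 − -1.427)/(0 − (-1.751)) = 0.870.
μ = -1.427 − (-1.751)·0.870 = 0.095.
E[T] = exp(μ + σ²/2) = exp(0.095 + 0.3781) = 1.61.

E[T] ≈ 1.61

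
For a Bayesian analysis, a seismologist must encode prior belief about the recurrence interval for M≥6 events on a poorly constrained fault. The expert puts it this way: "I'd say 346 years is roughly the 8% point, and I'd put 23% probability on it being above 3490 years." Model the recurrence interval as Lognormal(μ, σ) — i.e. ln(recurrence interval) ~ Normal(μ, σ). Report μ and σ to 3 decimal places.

If T ~ Lognormal(μ,σ) then ln T ~ Normal(μ,σ), so the p-quantile of ln T is μ + z_p·σ.
ln(346) = 5.846 and ln(3490) = 8.158; z_{0.08} = -1.405, z_{0.77} = 0.7388.
σ = (8.158 − 5.846)/(0.7388 − (-1.405)) = 1.078.
μ = 5.846 − (-1.405)·1.078 = 7.361.

μ ≈ 7.361, σ ≈ 1.078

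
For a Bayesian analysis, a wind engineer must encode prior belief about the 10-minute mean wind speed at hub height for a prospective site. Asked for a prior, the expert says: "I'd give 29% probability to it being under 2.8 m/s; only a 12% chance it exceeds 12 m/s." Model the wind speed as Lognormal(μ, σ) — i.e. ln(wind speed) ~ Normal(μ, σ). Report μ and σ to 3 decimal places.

If T ~ Lognormal(μ,σ) then ln T ~ Normal(μ,σ), so the p-quantile of ln T is μ + z_p·σ.
ln(2.8) = 1.03 and ln(12) = 2.485; z_{0.29} = -0.5534, z_{0.88} = 1.175.
σ = (2.485 − 1.03)/(1.175 − (-0.5534)) = 0.842.
μ = 1.03 − (-0.5534)·0.842 = 1.496.

μ ≈ 1.496, σ ≈ 0.842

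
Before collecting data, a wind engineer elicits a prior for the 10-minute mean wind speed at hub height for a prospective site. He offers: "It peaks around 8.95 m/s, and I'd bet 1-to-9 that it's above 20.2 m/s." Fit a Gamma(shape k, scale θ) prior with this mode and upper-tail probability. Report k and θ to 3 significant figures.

k ≈ 3.9, θ ≈ 3.08

Gamma(k,θ) with k>1 has mode (k−1)θ, so θ = 8.95/(k−1).
Need P(X < 20.2) = 0.9 with θ tied to k this way. Start at k = 2, θ = 8.95: P(X<20.2) ≈ 0.659.
Too low — raise k to concentrate. Iterating converges to k ≈ 3.9.
Then θ = 8.95/(3.9−1) ≈ 3.08.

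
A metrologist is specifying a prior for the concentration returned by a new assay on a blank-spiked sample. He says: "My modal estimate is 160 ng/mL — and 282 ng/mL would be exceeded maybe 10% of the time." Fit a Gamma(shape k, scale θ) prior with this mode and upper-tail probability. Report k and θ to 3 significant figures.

Gamma(k,θ) with k>1 has mode (k−1)θ, so θ = 160/(k−1).
Need P(X < 282) = 0.9 with θ tied to k this way. Start at k = 2, θ = 160: P(X<282) ≈ 0.526.
Too low — raise k to concentrate. Iterating converges to k ≈ 6.92.
Then θ = 160/(6.92−1) ≈ 27.

k ≈ 6.92, θ ≈ 27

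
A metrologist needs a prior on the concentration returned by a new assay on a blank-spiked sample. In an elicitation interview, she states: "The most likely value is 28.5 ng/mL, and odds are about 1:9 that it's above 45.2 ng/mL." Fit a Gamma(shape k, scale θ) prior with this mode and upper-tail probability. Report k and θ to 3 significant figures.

Gamma(k,θ) with k>1 has mode (k−1)θ, so θ = 28.5/(k−1).
Need P(X < 45.2) = 0.9 with θ tied to k this way. Start at k = 2, θ = 28.5: P(X<45.2) ≈ 0.471.
Too low — raise k to concentrate. Iterating converges to k ≈ 9.82.
Then θ = 28.5/(9.82−1) ≈ 3.23.

k ≈ 9.82, θ ≈ 3.23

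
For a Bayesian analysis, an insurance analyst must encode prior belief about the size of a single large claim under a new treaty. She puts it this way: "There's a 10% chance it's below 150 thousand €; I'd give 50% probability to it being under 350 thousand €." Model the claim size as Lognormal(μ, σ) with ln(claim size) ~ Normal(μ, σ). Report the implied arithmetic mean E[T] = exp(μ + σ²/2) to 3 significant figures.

If T ~ Lognormal(μ,σ) then ln T ~ Normal(μ,σ), so the p-quantile of ln T is μ + z_p·σ.
ln(150) = 5.011 and ln(350) = 5.858; z_{0.1} = -1.282, z_{0.5} = 0.
σ = (5.858 − 5.011)/(0 − (-1.282)) = 0.661.
μ = 5.011 − (-1.282)·0.661 = 5.858.
E[T] = exp(μ + σ²/2) = exp(5.858 + 0.2186) = 435 thousand €.

E[T] ≈ 435 thousand €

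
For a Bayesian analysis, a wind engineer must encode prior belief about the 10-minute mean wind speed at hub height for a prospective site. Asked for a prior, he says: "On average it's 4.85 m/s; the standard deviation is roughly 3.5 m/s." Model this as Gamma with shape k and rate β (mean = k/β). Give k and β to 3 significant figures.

For Gamma(k, rate β): mean = k/β, variance = k/β², so CV = 1/√k.
CV = SD/mean = 3.5/4.85 = 0.7216, hence k = 1/CV² = 1.92.
Then β = k/mean = 1.92/4.85 = 0.396.

k ≈ 1.92, β ≈ 0.396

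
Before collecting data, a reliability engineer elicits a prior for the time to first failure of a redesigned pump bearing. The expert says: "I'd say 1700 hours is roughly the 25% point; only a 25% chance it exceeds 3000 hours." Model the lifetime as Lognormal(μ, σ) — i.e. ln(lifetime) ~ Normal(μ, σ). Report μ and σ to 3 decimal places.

μ ≈ 7.722, σ ≈ 0.421

If T ~ Lognormal(μ,σ) then ln T ~ Normal(μ,σ), so the p-quantile of ln T is μ + z_p·σ.
ln(1700) = 7.438 and ln(3000) = 8.006; z_{0.25} = -0.6745, z_{0.75} = 0.6745.
σ = (8.006 − 7.438)/(0.6745 − (-0.6745)) = 0.421.
μ = 7.438 − (-0.6745)·0.421 = 7.722.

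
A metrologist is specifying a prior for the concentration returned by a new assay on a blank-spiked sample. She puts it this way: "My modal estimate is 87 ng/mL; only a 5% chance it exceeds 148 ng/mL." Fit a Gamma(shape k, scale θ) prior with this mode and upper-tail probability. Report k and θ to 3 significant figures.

Gamma(k,θ) with k>1 has mode (k−1)θ, so θ = 87/(k−1).
Need P(X < 148) = 0.95 with θ tied to k this way. Start at k = 2, θ = 87: P(X<148) ≈ 0.507.
Too low — raise k to concentrate. Iterating converges to k ≈ 10.9.
Then θ = 87/(10.9−1) ≈ 8.8.

k ≈ 10.9, θ ≈ 8.8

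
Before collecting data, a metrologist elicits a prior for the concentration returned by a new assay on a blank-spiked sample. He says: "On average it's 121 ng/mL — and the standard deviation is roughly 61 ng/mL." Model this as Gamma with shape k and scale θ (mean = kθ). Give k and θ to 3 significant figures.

For Gamma(k, scale θ): mean = kθ, variance = kθ², so CV = 1/√k.
CV = SD/mean = 61/121 = 0.5041, hence k = 1/CV² = 3.93.
Then θ = mean/k = 121/3.93 = 30.8.

k ≈ 3.93, θ ≈ 30.8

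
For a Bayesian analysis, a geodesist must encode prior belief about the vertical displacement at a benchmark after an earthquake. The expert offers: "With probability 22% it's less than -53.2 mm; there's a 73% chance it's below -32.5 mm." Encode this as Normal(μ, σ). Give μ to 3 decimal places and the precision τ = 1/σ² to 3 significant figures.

μ = -41.659, τ = 0.00448

The p-quantile of Normal(μ,σ) is μ + z_p·σ, with z_{0.22} = -0.7722 and z_{0.73} = 0.6128.
Eliminate σ: μ = (z₂·x₁ − z₁·x₂)/(z₂ − z₁) = (0.6128·-53.2 − (-0.7722)·-32.5)/1.385 = -41.659.
Then σ = (x₂ − x₁)/(z₂ − z₁) = (-32.5 − -53.2)/1.385 = 14.946.
Precision τ = 1/σ² = 1/14.95² = 0.00448.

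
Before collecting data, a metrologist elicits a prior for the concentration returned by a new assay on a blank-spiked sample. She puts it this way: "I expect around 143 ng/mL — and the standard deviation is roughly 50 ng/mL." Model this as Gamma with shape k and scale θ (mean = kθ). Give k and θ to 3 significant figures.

k ≈ 8.18, θ ≈ 17.5

For Gamma(k, scale θ): mean = kθ, variance = kθ², so CV = 1/√k.
CV = SD/mean = 50/143 = 0.3497, hence k = 1/CV² = 8.18.
Then θ = mean/k = 143/8.18 = 17.5.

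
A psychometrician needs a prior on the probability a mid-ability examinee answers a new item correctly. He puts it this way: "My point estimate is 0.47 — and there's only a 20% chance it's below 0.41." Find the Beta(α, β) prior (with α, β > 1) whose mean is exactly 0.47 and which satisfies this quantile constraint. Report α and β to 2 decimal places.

α ≈ 23.19, β ≈ 26.15

With mean 0.47 fixed, write α = 0.47s, β = 0.53s where s = α+β.
Need P(θ < 0.41) = 0.2 under Beta(0.47s, 0.53s). Normal approximation: (q−m)/√(m(1−m)/s) ≈ z_{0.2} = -0.842, so s ≈ 0.47·0.53·(-0.842)²/(0.41−0.47)² = 49.0.
At s = 49.0: P(θ<0.41) ≈ 0.201. Adjusting to match 0.2 gives s ≈ 49.34.
So α = 0.47·49.34 ≈ 23.19, β = 0.53·49.34 ≈ 26.15.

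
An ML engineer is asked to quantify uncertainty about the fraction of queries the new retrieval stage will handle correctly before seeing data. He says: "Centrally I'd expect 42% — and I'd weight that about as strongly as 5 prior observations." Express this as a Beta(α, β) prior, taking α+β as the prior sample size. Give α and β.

Under the effective-sample-size interpretation, Beta(α, β) has prior mean α/(α+β) and prior sample size α+β.
So α+β = 5 and α/(α+β) = 0.42, giving α = 0.42·5 = 2.1 and β = 5 − 2.1 = 2.9.

α = 2.1, β = 2.9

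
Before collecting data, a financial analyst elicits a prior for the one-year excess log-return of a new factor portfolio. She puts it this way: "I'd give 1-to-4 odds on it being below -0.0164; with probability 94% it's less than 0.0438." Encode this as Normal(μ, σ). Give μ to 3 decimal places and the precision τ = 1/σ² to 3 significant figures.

μ = 0.005, τ = 1580

For Normal(μ,σ), the p-quantile is μ + z_p·σ. Here z_{0.2} = -0.8416, z_{0.94} = 1.555.
So -0.0164 = μ − 0.8416σ and 0.0438 = μ + 1.555σ.
Subtracting: σ = (0.0438 − -0.0164)/(1.555 − (-0.8416)) = 0.025.
Then μ = -0.0164 − (-0.8416)·0.025 = 0.005.
Precision τ = 1/σ² = 1/0.02512² = 1580.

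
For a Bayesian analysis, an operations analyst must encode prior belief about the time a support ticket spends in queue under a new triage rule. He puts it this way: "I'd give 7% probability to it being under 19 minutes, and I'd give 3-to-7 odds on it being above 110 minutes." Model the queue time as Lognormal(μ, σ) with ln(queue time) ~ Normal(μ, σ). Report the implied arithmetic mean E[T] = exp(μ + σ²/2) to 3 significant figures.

E[T] ≈ 102 minutes

If T ~ Lognormal(μ,σ) then ln T ~ Normal(μ,σ), so the p-quantile of ln T is μ + z_p·σ.
ln(19) = 2.944 and ln(110) = 4.7; z_{0.07} = -1.476, z_{0.7} = 0.5244.
σ = (4.7 − 2.944)/(0.5244 − (-1.476)) = 0.878.
μ = 2.944 − (-1.476)·0.878 = 4.240.
E[T] = exp(μ + σ²/2) = exp(4.240 + 0.3854) = 102 minutes.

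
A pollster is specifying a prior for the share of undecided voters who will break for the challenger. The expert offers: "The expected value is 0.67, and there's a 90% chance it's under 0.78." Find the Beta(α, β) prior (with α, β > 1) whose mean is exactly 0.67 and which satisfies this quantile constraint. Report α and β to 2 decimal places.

α ≈ 18.81, β ≈ 9.27

With mean 0.67 fixed, write α = 0.67s, β = 0.33s where s = α+β.
Need P(θ < 0.78) = 0.9 under Beta(0.67s, 0.33s). Normal approximation: (q−m)/√(m(1−m)/s) ≈ z_{0.9} = 1.28, so s ≈ 0.67·0.33·(1.28)²/(0.78−0.67)² = 30.0.
At s = 30.0: P(θ<0.78) ≈ 0.908. Adjusting to match 0.9 gives s ≈ 28.08.
So α = 0.67·28.08 ≈ 18.81, β = 0.33·28.08 ≈ 9.27.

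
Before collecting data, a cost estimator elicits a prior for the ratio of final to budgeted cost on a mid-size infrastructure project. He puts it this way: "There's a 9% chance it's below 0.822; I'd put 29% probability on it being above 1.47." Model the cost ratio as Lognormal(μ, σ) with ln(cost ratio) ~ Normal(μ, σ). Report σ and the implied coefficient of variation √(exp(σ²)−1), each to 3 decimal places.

σ ≈ 0.307, CV ≈ 0.314

If T ~ Lognormal(μ,σ) then ln T ~ Normal(μ,σ), so the p-quantile of ln T is μ + z_p·σ.
ln(0.822) = -0.196 and ln(1.47) = 0.3853; z_{0.09} = -1.341, z_{0.71} = 0.5534.
σ = (0.3853 − -0.196)/(0.5534 − (-1.341)) = 0.307.
μ = -0.196 − (-1.341)·0.307 = 0.215.
CV = √(exp(σ²)−1) = √(exp(0.0942)−1) = 0.314.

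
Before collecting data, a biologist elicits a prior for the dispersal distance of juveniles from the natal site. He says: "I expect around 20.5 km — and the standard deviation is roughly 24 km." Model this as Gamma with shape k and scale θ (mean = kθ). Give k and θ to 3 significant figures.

For Gamma(k, scale θ): mean = kθ, variance = kθ², so CV = 1/√k.
CV = SD/mean = 24/20.5 = 1.171, hence k = 1/CV² = 0.73.
Then θ = mean/k = 20.5/0.73 = 28.1.

k ≈ 0.73, θ ≈ 28.1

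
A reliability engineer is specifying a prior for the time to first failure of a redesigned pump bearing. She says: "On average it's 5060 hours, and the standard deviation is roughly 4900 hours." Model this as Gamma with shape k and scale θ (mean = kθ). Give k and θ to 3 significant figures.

k ≈ 1.07, θ ≈ 4750

For Gamma(k, scale θ): mean = kθ, variance = kθ², so CV = 1/√k.
CV = SD/mean = 4900/5060 = 0.9684, hence k = 1/CV² = 1.07.
Then θ = mean/k = 5060/1.07 = 4750.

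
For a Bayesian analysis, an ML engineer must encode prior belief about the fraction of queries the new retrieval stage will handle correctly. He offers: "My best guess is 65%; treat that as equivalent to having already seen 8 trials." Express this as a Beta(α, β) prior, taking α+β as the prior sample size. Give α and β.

α = 5.2, β = 2.8

Under the effective-sample-size interpretation, Beta(α, β) has prior mean α/(α+β) and prior sample size α+β.
So α+β = 8 and α/(α+β) = 0.65, giving α = 0.65·8 = 5.2 and β = 8 − 5.2 = 2.8.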